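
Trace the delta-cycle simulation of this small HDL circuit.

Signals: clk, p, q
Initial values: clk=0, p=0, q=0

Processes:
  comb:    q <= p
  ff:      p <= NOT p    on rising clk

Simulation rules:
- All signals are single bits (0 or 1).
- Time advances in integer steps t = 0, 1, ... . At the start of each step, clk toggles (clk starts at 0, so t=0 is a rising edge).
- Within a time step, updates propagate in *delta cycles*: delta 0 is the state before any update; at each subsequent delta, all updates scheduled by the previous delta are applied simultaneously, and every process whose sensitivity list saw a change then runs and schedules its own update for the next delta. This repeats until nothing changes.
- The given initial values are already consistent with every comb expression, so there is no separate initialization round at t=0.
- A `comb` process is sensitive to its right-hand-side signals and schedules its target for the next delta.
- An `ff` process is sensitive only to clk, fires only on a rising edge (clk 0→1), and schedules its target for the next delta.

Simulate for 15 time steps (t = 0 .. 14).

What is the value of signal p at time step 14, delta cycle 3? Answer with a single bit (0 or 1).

0

[bits: p,q,clk]
t=0: Δ0=000 Δ1=001 Δ2=101 Δ3=111 | 3Δ
t=1: Δ0=111 Δ1=110 | 1Δ
t=2: Δ0=110 Δ1=111 Δ2=011 Δ3=001 | 3Δ
t=3: Δ0=001 Δ1=000 | 1Δ
t=4: Δ0=000 Δ1=001 Δ2=101 Δ3=111 | 3Δ
t=5: Δ0=111 Δ1=110 | 1Δ
t=6: Δ0=110 Δ1=111 Δ2=011 Δ3=001 | 3Δ
t=7: Δ0=001 Δ1=000 | 1Δ
t=8: Δ0=000 Δ1=001 Δ2=101 Δ3=111 | 3Δ
t=9: Δ0=111 Δ1=110 | 1Δ
t=10: Δ0=110 Δ1=111 Δ2=011 Δ3=001 | 3Δ
t=11: Δ0=001 Δ1=000 | 1Δ
t=12: Δ0=000 Δ1=001 Δ2=101 Δ3=111 | 3Δ
t=13: Δ0=111 Δ1=110 | 1Δ
t=14: Δ0=110 Δ1=111 Δ2=011 Δ3=001 | 3Δ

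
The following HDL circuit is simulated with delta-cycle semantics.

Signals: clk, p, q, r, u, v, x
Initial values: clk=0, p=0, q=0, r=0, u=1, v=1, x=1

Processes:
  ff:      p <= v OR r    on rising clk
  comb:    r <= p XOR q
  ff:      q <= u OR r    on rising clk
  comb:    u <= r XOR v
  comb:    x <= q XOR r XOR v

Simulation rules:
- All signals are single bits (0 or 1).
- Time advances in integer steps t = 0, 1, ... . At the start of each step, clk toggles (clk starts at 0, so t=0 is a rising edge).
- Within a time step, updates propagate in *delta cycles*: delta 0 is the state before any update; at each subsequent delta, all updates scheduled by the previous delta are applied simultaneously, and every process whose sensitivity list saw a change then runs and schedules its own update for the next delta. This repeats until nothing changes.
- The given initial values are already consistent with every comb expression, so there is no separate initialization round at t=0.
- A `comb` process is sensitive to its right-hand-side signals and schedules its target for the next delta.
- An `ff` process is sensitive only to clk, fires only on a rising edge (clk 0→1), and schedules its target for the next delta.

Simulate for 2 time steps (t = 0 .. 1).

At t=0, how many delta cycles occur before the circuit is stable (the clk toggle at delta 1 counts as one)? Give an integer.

3

[bits: u,p,x,clk,r,q,v]
t=0: Δ0=1010001 Δ1=1011001 Δ2=1111011 Δ3=1101011 | 3Δ
t=1: Δ0=1101011 Δ1=1100011 | 1Δ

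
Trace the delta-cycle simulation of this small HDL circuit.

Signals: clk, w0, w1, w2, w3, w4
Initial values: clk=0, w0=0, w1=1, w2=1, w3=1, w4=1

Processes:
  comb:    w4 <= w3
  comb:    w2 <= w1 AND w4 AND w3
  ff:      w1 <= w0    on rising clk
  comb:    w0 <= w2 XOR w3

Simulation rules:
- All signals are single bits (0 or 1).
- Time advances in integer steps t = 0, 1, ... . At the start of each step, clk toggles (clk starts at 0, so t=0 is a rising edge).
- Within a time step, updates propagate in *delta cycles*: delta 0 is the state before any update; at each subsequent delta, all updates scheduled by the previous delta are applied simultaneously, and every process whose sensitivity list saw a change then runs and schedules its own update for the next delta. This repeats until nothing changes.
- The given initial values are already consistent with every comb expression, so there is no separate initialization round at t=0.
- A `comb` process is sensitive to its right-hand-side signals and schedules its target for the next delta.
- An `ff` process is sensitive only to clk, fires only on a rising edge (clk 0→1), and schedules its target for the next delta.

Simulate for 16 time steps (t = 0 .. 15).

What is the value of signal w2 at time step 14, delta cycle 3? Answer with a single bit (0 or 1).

[bits: w0,w4,clk,w3,w1,w2]
t=0: Δ0=010111 Δ1=011111 Δ2=011101 Δ3=011100 Δ4=111100 | 4Δ
t=1: Δ0=111100 Δ1=110100 | 1Δ
t=2: Δ0=110100 Δ1=111100 Δ2=111110 Δ3=111111 Δ4=011111 | 4Δ
t=3: Δ0=011111 Δ1=010111 | 1Δ
t=4: Δ0=010111 Δ1=011111 Δ2=011101 Δ3=011100 Δ4=111100 | 4Δ
t=5: Δ0=111100 Δ1=110100 | 1Δ
t=6: Δ0=110100 Δ1=111100 Δ2=111110 Δ3=111111 Δ4=011111 | 4Δ
t=7: Δ0=011111 Δ1=010111 | 1Δ
t=8: Δ0=010111 Δ1=011111 Δ2=011101 Δ3=011100 Δ4=111100 | 4Δ
t=9: Δ0=111100 Δ1=110100 | 1Δ
t=10: Δ0=110100 Δ1=111100 Δ2=111110 Δ3=111111 Δ4=011111 | 4Δ
t=11: Δ0=011111 Δ1=010111 | 1Δ
t=12: Δ0=010111 Δ1=011111 Δ2=011101 Δ3=011100 Δ4=111100 | 4Δ
t=13: Δ0=111100 Δ1=110100 | 1Δ
t=14: Δ0=110100 Δ1=111100 Δ2=111110 Δ3=111111 Δ4=011111 | 4Δ
t=15: Δ0=011111 Δ1=010111 | 1Δ

1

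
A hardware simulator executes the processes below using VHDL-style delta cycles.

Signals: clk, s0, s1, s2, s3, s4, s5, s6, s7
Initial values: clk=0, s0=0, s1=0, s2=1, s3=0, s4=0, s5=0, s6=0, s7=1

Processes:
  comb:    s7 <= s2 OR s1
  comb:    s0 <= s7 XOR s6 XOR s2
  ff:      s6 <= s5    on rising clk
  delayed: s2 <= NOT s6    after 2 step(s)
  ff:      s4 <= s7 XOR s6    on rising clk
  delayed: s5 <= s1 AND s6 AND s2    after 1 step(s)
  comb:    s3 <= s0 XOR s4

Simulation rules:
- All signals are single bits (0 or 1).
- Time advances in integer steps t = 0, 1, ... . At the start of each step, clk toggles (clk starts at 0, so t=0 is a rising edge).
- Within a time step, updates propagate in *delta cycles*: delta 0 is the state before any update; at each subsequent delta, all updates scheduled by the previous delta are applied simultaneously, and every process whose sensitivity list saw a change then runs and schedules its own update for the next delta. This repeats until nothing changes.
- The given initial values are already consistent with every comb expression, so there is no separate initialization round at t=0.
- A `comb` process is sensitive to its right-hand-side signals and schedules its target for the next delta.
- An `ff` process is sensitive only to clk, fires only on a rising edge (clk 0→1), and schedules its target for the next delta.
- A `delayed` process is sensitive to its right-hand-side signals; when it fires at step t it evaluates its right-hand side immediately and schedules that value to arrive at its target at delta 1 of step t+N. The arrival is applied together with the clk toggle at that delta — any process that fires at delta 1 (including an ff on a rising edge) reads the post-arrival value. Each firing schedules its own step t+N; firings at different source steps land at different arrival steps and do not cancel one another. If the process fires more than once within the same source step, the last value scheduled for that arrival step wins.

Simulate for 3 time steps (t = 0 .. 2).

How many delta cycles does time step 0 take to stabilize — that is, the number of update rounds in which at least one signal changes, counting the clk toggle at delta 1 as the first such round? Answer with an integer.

3

t=0 Δ0: s5=0 s4=0 s1=0 s7=1 s0=0 s2=1 s3=0 s6=0 clk=0
  Δ1: clk:0→1
  Δ2: s4:0→1
  Δ3: s3:0→1
  (3Δ to stable)
t=1 Δ0: s5=0 s4=1 s1=0 s7=1 s0=0 s2=1 s3=1 s6=0 clk=1
  Δ1: clk:1→0
  (1Δ to stable)
t=2 Δ0: s5=0 s4=1 s1=0 s7=1 s0=0 s2=1 s3=1 s6=0 clk=0
  Δ1: clk:0→1
  (1Δ to stable)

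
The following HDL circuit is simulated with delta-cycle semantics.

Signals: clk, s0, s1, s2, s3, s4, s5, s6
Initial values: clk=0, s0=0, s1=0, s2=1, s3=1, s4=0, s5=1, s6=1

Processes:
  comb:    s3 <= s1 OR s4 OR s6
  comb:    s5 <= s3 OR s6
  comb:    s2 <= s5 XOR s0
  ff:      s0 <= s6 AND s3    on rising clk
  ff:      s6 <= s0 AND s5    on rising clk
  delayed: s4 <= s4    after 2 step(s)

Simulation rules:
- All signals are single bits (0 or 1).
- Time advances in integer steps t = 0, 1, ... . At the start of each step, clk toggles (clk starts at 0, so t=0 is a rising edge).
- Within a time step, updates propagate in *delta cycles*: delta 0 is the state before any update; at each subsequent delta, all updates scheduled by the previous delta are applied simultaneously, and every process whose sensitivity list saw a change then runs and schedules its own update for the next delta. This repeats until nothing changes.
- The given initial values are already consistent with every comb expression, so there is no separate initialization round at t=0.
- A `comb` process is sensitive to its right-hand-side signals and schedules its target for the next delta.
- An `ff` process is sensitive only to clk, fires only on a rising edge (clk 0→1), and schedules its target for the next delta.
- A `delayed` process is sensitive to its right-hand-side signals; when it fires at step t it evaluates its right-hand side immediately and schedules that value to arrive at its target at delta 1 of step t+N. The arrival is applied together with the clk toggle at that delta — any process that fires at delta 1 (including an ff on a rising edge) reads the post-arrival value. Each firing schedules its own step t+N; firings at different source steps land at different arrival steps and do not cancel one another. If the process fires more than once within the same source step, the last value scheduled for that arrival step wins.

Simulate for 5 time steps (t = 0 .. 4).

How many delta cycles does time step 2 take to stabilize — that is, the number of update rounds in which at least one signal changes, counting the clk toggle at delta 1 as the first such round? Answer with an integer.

3

t=0 Δ0: s2=1 clk=0 s4=0 s6=1 s0=0 s5=1 s3=1 s1=0
  Δ1: clk:0→1
  Δ2: s6:1→0, s0:0→1
  Δ3: s2:1→0, s3:1→0
  Δ4: s5:1→0
  Δ5: s2:0→1
  (5Δ to stable)
t=1 Δ0: s2=1 clk=1 s4=0 s6=0 s0=1 s5=0 s3=0 s1=0
  Δ1: clk:1→0
  (1Δ to stable)
t=2 Δ0: s2=1 clk=0 s4=0 s6=0 s0=1 s5=0 s3=0 s1=0
  Δ1: clk:0→1
  Δ2: s0:1→0
  Δ3: s2:1→0
  (3Δ to stable)
t=3 Δ0: s2=0 clk=1 s4=0 s6=0 s0=0 s5=0 s3=0 s1=0
  Δ1: clk:1→0
  (1Δ to stable)
t=4 Δ0: s2=0 clk=0 s4=0 s6=0 s0=0 s5=0 s3=0 s1=0
  Δ1: clk:0→1
  (1Δ to stable)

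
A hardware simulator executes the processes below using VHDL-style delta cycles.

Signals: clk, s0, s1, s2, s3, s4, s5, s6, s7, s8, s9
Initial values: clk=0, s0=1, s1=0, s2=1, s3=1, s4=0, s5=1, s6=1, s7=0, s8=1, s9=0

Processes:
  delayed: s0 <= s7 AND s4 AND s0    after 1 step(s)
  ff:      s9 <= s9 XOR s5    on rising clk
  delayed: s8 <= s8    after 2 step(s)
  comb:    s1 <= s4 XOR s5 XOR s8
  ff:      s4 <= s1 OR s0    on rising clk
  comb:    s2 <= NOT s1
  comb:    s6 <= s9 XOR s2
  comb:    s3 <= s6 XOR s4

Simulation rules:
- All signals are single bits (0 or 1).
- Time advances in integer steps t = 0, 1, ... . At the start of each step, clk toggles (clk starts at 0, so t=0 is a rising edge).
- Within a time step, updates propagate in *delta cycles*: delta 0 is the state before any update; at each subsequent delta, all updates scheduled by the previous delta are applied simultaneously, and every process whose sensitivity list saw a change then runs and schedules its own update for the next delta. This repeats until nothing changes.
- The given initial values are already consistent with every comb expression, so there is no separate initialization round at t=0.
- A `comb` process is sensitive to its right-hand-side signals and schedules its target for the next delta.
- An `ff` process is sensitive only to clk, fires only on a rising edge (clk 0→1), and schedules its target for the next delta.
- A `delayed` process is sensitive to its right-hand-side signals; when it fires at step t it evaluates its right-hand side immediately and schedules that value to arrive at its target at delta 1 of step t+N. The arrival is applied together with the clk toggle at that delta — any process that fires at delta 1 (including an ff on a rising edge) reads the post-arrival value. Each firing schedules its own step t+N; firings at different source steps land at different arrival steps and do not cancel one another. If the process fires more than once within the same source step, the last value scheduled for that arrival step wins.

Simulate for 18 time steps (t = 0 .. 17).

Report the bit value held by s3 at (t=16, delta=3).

t=0 Δ0: s6=1 s8=1 clk=0 s5=1 s7=0 s4=0 s1=0 s2=1 s0=1 s9=0 s3=1
  Δ1: clk:0→1
  Δ2: s4:0→1, s9:0→1
  Δ3: s6:1→0, s1:0→1, s3:1→0
  Δ4: s2:1→0, s3:0→1
  Δ5: s6:0→1
  Δ6: s3:1→0
  (6Δ to stable)
t=1 Δ0: s6=1 s8=1 clk=1 s5=1 s7=0 s4=1 s1=1 s2=0 s0=1 s9=1 s3=0
  Δ1: clk:1→0, s0:1→0
  (1Δ to stable)
t=2 Δ0: s6=1 s8=1 clk=0 s5=1 s7=0 s4=1 s1=1 s2=0 s0=0 s9=1 s3=0
  Δ1: clk:0→1
  Δ2: s9:1→0
  Δ3: s6:1→0
  Δ4: s3:0→1
  (4Δ to stable)
t=3 Δ0: s6=0 s8=1 clk=1 s5=1 s7=0 s4=1 s1=1 s2=0 s0=0 s9=0 s3=1
  Δ1: clk:1→0
  (1Δ to stable)
t=4 Δ0: s6=0 s8=1 clk=0 s5=1 s7=0 s4=1 s1=1 s2=0 s0=0 s9=0 s3=1
  Δ1: clk:0→1
  Δ2: s9:0→1
  Δ3: s6:0→1
  Δ4: s3:1→0
  (4Δ to stable)
t=5 Δ0: s6=1 s8=1 clk=1 s5=1 s7=0 s4=1 s1=1 s2=0 s0=0 s9=1 s3=0
  Δ1: clk:1→0
  (1Δ to stable)
t=6 Δ0: s6=1 s8=1 clk=0 s5=1 s7=0 s4=1 s1=1 s2=0 s0=0 s9=1 s3=0
  Δ1: clk:0→1
  Δ2: s9:1→0
  Δ3: s6:1→0
  Δ4: s3:0→1
  (4Δ to stable)
t=7 Δ0: s6=0 s8=1 clk=1 s5=1 s7=0 s4=1 s1=1 s2=0 s0=0 s9=0 s3=1
  Δ1: clk:1→0
  (1Δ to stable)
t=8 Δ0: s6=0 s8=1 clk=0 s5=1 s7=0 s4=1 s1=1 s2=0 s0=0 s9=0 s3=1
  Δ1: clk:0→1
  Δ2: s9:0→1
  Δ3: s6:0→1
  Δ4: s3:1→0
  (4Δ to stable)
t=9 Δ0: s6=1 s8=1 clk=1 s5=1 s7=0 s4=1 s1=1 s2=0 s0=0 s9=1 s3=0
  Δ1: clk:1→0
  (1Δ to stable)
t=10 Δ0: s6=1 s8=1 clk=0 s5=1 s7=0 s4=1 s1=1 s2=0 s0=0 s9=1 s3=0
  Δ1: clk:0→1
  Δ2: s9:1→0
  Δ3: s6:1→0
  Δ4: s3:0→1
  (4Δ to stable)
t=11 Δ0: s6=0 s8=1 clk=1 s5=1 s7=0 s4=1 s1=1 s2=0 s0=0 s9=0 s3=1
  Δ1: clk:1→0
  (1Δ to stable)
t=12 Δ0: s6=0 s8=1 clk=0 s5=1 s7=0 s4=1 s1=1 s2=0 s0=0 s9=0 s3=1
  Δ1: clk:0→1
  Δ2: s9:0→1
  Δ3: s6:0→1
  Δ4: s3:1→0
  (4Δ to stable)
t=13 Δ0: s6=1 s8=1 clk=1 s5=1 s7=0 s4=1 s1=1 s2=0 s0=0 s9=1 s3=0
  Δ1: clk:1→0
  (1Δ to stable)
t=14 Δ0: s6=1 s8=1 clk=0 s5=1 s7=0 s4=1 s1=1 s2=0 s0=0 s9=1 s3=0
  Δ1: clk:0→1
  Δ2: s9:1→0
  Δ3: s6:1→0
  Δ4: s3:0→1
  (4Δ to stable)
t=15 Δ0: s6=0 s8=1 clk=1 s5=1 s7=0 s4=1 s1=1 s2=0 s0=0 s9=0 s3=1
  Δ1: clk:1→0
  (1Δ to stable)
t=16 Δ0: s6=0 s8=1 clk=0 s5=1 s7=0 s4=1 s1=1 s2=0 s0=0 s9=0 s3=1
  Δ1: clk:0→1
  Δ2: s9:0→1
  Δ3: s6:0→1
  Δ4: s3:1→0
  (4Δ to stable)
t=17 Δ0: s6=1 s8=1 clk=1 s5=1 s7=0 s4=1 s1=1 s2=0 s0=0 s9=1 s3=0
  Δ1: clk:1→0
  (1Δ to stable)

1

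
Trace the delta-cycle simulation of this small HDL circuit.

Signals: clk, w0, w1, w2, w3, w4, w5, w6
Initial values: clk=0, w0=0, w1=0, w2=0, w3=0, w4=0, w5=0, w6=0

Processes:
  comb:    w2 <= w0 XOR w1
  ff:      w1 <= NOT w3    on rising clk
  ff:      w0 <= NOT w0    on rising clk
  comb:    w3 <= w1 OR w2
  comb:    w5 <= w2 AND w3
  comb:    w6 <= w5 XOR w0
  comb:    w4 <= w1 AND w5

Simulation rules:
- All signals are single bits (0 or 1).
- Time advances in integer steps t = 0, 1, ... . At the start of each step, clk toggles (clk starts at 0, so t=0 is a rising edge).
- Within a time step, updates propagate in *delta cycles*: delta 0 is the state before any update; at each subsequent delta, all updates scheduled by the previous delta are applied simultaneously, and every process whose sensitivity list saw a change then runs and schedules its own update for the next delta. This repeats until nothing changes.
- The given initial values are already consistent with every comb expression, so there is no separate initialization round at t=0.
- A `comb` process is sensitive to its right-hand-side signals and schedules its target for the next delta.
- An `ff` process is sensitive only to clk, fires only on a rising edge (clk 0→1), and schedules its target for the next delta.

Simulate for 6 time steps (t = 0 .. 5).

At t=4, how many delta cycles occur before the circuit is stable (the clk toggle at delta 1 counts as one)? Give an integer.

[bits: w2,clk,w3,w4,w1,w5,w6,w0]
t=0: Δ0=00000000 Δ1=01000000 Δ2=01001001 Δ3=01101011 | 3Δ
t=1: Δ0=01101011 Δ1=00101011 | 1Δ
t=2: Δ0=00101011 Δ1=01101011 Δ2=01100010 Δ3=01000000 | 3Δ
t=3: Δ0=01000000 Δ1=00000000 | 1Δ
t=4: Δ0=00000000 Δ1=01000000 Δ2=01001001 Δ3=01101011 | 3Δ
t=5: Δ0=01101011 Δ1=00101011 | 1Δ

3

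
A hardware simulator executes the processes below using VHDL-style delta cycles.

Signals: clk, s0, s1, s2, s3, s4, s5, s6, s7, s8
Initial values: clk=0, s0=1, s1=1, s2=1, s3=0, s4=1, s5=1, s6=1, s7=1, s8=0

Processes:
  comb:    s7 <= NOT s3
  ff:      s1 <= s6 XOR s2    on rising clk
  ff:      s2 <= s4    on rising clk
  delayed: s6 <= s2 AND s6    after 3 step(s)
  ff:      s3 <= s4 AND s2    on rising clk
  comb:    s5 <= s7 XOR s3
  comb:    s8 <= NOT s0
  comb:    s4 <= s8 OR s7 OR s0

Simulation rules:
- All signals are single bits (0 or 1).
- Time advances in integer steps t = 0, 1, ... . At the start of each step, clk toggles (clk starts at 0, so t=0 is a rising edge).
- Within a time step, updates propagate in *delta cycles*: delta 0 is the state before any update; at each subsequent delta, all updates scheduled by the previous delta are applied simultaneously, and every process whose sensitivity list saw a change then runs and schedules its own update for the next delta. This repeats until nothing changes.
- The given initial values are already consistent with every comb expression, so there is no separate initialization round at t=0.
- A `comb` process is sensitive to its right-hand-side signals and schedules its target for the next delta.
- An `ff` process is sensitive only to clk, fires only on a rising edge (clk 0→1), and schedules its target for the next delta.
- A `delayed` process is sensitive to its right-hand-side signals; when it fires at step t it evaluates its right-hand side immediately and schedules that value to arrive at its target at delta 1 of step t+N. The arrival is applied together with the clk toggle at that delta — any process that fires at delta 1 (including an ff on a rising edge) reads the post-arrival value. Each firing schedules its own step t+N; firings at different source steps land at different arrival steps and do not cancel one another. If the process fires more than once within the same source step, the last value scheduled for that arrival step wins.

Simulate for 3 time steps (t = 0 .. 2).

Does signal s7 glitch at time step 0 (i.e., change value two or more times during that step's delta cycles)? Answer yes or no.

no

t=0 Δ0: s2=1 s5=1 clk=0 s3=0 s4=1 s8=0 s6=1 s1=1 s0=1 s7=1
  Δ1: clk:0→1
  Δ2: s3:0→1, s1:1→0
  Δ3: s5:1→0, s7:1→0
  Δ4: s5:0→1
  (4Δ to stable)
t=1 Δ0: s2=1 s5=1 clk=1 s3=1 s4=1 s8=0 s6=1 s1=0 s0=1 s7=0
  Δ1: clk:1→0
  (1Δ to stable)
t=2 Δ0: s2=1 s5=1 clk=0 s3=1 s4=1 s8=0 s6=1 s1=0 s0=1 s7=0
  Δ1: clk:0→1
  (1Δ to stable)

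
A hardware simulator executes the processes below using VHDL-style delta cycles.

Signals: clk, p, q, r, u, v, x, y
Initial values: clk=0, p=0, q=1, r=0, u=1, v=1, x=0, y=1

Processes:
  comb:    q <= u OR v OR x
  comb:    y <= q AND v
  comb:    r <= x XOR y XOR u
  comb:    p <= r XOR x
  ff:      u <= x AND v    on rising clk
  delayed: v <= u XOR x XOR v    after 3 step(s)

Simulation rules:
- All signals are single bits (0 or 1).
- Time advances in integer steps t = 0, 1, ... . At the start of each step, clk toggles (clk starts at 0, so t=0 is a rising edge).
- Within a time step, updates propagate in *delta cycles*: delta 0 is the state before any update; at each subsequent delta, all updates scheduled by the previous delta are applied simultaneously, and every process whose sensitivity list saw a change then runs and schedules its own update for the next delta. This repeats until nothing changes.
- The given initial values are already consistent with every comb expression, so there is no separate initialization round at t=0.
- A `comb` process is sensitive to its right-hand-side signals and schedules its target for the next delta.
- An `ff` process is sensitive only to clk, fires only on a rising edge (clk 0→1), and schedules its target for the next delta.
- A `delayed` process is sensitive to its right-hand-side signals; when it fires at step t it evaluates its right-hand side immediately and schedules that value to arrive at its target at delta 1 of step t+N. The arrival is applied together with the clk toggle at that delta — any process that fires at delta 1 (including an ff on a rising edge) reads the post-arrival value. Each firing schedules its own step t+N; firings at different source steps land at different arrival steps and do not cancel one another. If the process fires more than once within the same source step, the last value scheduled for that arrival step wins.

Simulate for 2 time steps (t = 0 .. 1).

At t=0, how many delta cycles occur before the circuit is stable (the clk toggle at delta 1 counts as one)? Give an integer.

4

[bits: x,q,v,p,y,clk,u,r]
t=0: Δ0=01101010 Δ1=01101110 Δ2=01101100 Δ3=01101101 Δ4=01111101 | 4Δ
t=1: Δ0=01111101 Δ1=01111001 | 1Δ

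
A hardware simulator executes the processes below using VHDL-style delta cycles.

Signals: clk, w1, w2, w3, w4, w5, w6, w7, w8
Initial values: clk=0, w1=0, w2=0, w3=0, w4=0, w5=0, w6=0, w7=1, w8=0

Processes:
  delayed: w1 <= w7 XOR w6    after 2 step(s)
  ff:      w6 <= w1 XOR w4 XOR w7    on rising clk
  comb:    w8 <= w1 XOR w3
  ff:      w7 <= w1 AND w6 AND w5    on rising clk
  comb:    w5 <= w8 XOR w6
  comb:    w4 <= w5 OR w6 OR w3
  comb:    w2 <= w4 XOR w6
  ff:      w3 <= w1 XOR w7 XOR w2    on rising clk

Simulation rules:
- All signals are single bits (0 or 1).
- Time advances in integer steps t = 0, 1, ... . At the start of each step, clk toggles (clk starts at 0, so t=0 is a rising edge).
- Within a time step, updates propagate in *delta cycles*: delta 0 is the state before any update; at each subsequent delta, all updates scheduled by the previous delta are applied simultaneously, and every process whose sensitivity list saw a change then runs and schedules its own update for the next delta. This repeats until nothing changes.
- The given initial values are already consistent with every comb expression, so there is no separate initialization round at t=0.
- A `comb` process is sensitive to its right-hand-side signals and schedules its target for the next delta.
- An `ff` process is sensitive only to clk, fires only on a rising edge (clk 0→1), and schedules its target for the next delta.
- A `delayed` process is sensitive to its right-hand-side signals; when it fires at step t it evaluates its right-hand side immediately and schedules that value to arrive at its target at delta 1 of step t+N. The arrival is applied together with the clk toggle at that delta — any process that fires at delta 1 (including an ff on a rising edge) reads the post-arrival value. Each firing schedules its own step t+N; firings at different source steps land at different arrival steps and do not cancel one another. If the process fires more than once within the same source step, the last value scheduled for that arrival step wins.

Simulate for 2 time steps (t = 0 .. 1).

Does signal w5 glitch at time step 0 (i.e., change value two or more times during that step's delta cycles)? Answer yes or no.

t=0 Δ0: w3=0 w5=0 w7=1 w2=0 clk=0 w4=0 w6=0 w1=0 w8=0
  Δ1: clk:0→1
  Δ2: w3:0→1, w7:1→0, w6:0→1
  Δ3: w5:0→1, w2:0→1, w4:0→1, w8:0→1
  Δ4: w5:1→0, w2:1→0
  (4Δ to stable)
t=1 Δ0: w3=1 w5=0 w7=0 w2=0 clk=1 w4=1 w6=1 w1=0 w8=1
  Δ1: clk:1→0
  (1Δ to stable)

yes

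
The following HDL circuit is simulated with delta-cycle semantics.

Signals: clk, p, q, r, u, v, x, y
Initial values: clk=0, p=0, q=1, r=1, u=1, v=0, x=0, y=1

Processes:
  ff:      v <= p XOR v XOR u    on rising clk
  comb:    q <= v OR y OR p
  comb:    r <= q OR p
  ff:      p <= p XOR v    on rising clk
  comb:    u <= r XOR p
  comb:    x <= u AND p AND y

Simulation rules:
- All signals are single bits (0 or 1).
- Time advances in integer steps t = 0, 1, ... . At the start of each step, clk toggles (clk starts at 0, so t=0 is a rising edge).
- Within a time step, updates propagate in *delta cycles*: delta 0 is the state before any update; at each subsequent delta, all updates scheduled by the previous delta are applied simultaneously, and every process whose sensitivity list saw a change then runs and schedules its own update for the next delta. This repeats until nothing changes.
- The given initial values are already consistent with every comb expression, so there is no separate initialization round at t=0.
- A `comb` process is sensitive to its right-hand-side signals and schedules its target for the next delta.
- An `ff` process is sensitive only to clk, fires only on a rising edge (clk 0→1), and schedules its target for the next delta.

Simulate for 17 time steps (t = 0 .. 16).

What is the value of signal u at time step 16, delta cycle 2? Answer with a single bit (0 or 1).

1

t=0 Δ0: p=0 v=0 r=1 q=1 y=1 u=1 x=0 clk=0
  Δ1: clk:0→1
  Δ2: v:0→1
  (2Δ to stable)
t=1 Δ0: p=0 v=1 r=1 q=1 y=1 u=1 x=0 clk=1
  Δ1: clk:1→0
  (1Δ to stable)
t=2 Δ0: p=0 v=1 r=1 q=1 y=1 u=1 x=0 clk=0
  Δ1: clk:0→1
  Δ2: p:0→1, v:1→0
  Δ3: u:1→0, x:0→1
  Δ4: x:1→0
  (4Δ to stable)
t=3 Δ0: p=1 v=0 r=1 q=1 y=1 u=0 x=0 clk=1
  Δ1: clk:1→0
  (1Δ to stable)
t=4 Δ0: p=1 v=0 r=1 q=1 y=1 u=0 x=0 clk=0
  Δ1: clk:0→1
  Δ2: v:0→1
  (2Δ to stable)
t=5 Δ0: p=1 v=1 r=1 q=1 y=1 u=0 x=0 clk=1
  Δ1: clk:1→0
  (1Δ to stable)
t=6 Δ0: p=1 v=1 r=1 q=1 y=1 u=0 x=0 clk=0
  Δ1: clk:0→1
  Δ2: p:1→0, v:1→0
  Δ3: u:0→1
  (3Δ to stable)
t=7 Δ0: p=0 v=0 r=1 q=1 y=1 u=1 x=0 clk=1
  Δ1: clk:1→0
  (1Δ to stable)
t=8 Δ0: p=0 v=0 r=1 q=1 y=1 u=1 x=0 clk=0
  Δ1: clk:0→1
  Δ2: v:0→1
  (2Δ to stable)
t=9 Δ0: p=0 v=1 r=1 q=1 y=1 u=1 x=0 clk=1
  Δ1: clk:1→0
  (1Δ to stable)
t=10 Δ0: p=0 v=1 r=1 q=1 y=1 u=1 x=0 clk=0
  Δ1: clk:0→1
  Δ2: p:0→1, v:1→0
  Δ3: u:1→0, x:0→1
  Δ4: x:1→0
  (4Δ to stable)
t=11 Δ0: p=1 v=0 r=1 q=1 y=1 u=0 x=0 clk=1
  Δ1: clk:1→0
  (1Δ to stable)
t=12 Δ0: p=1 v=0 r=1 q=1 y=1 u=0 x=0 clk=0
  Δ1: clk:0→1
  Δ2: v:0→1
  (2Δ to stable)
t=13 Δ0: p=1 v=1 r=1 q=1 y=1 u=0 x=0 clk=1
  Δ1: clk:1→0
  (1Δ to stable)
t=14 Δ0: p=1 v=1 r=1 q=1 y=1 u=0 x=0 clk=0
  Δ1: clk:0→1
  Δ2: p:1→0, v:1→0
  Δ3: u:0→1
  (3Δ to stable)
t=15 Δ0: p=0 v=0 r=1 q=1 y=1 u=1 x=0 clk=1
  Δ1: clk:1→0
  (1Δ to stable)
t=16 Δ0: p=0 v=0 r=1 q=1 y=1 u=1 x=0 clk=0
  Δ1: clk:0→1
  Δ2: v:0→1
  (2Δ to stable)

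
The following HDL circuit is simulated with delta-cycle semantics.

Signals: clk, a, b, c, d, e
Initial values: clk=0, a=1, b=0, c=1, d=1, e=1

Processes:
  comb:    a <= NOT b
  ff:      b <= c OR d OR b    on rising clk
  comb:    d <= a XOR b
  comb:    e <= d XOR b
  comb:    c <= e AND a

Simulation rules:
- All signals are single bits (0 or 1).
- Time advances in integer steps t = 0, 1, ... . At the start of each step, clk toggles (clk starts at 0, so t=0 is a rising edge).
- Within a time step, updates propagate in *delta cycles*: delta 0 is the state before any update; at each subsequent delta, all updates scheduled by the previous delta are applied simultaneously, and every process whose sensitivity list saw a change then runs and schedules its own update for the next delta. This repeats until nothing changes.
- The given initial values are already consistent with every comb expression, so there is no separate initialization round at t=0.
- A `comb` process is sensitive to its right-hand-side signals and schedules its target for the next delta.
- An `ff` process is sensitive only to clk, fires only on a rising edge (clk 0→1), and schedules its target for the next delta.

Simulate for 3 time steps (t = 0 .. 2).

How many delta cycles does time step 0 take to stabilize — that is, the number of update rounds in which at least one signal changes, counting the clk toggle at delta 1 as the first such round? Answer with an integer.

[bits: c,clk,b,a,e,d]
t=0: Δ0=100111 Δ1=110111 Δ2=111111 Δ3=111000 Δ4=011011 Δ5=011001 | 5Δ
t=1: Δ0=011001 Δ1=001001 | 1Δ
t=2: Δ0=001001 Δ1=011001 | 1Δ

5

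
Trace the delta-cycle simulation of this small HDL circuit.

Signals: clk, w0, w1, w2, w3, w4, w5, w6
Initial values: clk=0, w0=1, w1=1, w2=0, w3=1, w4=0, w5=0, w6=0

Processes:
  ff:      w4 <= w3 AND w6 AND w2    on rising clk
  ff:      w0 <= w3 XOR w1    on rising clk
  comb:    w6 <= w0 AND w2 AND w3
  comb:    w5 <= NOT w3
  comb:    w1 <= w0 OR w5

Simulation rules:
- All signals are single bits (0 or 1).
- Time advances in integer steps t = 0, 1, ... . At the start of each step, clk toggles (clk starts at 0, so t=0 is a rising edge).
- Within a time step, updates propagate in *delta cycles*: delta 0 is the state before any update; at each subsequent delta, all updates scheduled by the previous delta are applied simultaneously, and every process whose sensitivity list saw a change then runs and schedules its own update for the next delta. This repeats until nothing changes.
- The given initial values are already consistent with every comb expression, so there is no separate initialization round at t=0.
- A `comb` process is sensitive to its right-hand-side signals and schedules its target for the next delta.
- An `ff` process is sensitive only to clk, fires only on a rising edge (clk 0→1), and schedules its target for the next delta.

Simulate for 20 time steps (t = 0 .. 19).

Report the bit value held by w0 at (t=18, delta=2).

1

t0.Δ0 w5=0 clk=0 w6=0 w1=1 w3=1 w2=0 w4=0 w0=1
t0.Δ1 w5=0 clk=1 w6=0 w1=1 w3=1 w2=0 w4=0 w0=1
t0.Δ2 w5=0 clk=1 w6=0 w1=1 w3=1 w2=0 w4=0 w0=0
t0.Δ3 w5=0 clk=1 w6=0 w1=0 w3=1 w2=0 w4=0 w0=0
t1.Δ0 w5=0 clk=1 w6=0 w1=0 w3=1 w2=0 w4=0 w0=0
t1.Δ1 w5=0 clk=0 w6=0 w1=0 w3=1 w2=0 w4=0 w0=0
t2.Δ0 w5=0 clk=0 w6=0 w1=0 w3=1 w2=0 w4=0 w0=0
t2.Δ1 w5=0 clk=1 w6=0 w1=0 w3=1 w2=0 w4=0 w0=0
t2.Δ2 w5=0 clk=1 w6=0 w1=0 w3=1 w2=0 w4=0 w0=1
t2.Δ3 w5=0 clk=1 w6=0 w1=1 w3=1 w2=0 w4=0 w0=1
t3.Δ0 w5=0 clk=1 w6=0 w1=1 w3=1 w2=0 w4=0 w0=1
t3.Δ1 w5=0 clk=0 w6=0 w1=1 w3=1 w2=0 w4=0 w0=1
t4.Δ0 w5=0 clk=0 w6=0 w1=1 w3=1 w2=0 w4=0 w0=1
t4.Δ1 w5=0 clk=1 w6=0 w1=1 w3=1 w2=0 w4=0 w0=1
t4.Δ2 w5=0 clk=1 w6=0 w1=1 w3=1 w2=0 w4=0 w0=0
t4.Δ3 w5=0 clk=1 w6=0 w1=0 w3=1 w2=0 w4=0 w0=0
t5.Δ0 w5=0 clk=1 w6=0 w1=0 w3=1 w2=0 w4=0 w0=0
t5.Δ1 w5=0 clk=0 w6=0 w1=0 w3=1 w2=0 w4=0 w0=0
t6.Δ0 w5=0 clk=0 w6=0 w1=0 w3=1 w2=0 w4=0 w0=0
t6.Δ1 w5=0 clk=1 w6=0 w1=0 w3=1 w2=0 w4=0 w0=0
t6.Δ2 w5=0 clk=1 w6=0 w1=0 w3=1 w2=0 w4=0 w0=1
t6.Δ3 w5=0 clk=1 w6=0 w1=1 w3=1 w2=0 w4=0 w0=1
t7.Δ0 w5=0 clk=1 w6=0 w1=1 w3=1 w2=0 w4=0 w0=1
t7.Δ1 w5=0 clk=0 w6=0 w1=1 w3=1 w2=0 w4=0 w0=1
t8.Δ0 w5=0 clk=0 w6=0 w1=1 w3=1 w2=0 w4=0 w0=1
t8.Δ1 w5=0 clk=1 w6=0 w1=1 w3=1 w2=0 w4=0 w0=1
t8.Δ2 w5=0 clk=1 w6=0 w1=1 w3=1 w2=0 w4=0 w0=0
t8.Δ3 w5=0 clk=1 w6=0 w1=0 w3=1 w2=0 w4=0 w0=0
t9.Δ0 w5=0 clk=1 w6=0 w1=0 w3=1 w2=0 w4=0 w0=0
t9.Δ1 w5=0 clk=0 w6=0 w1=0 w3=1 w2=0 w4=0 w0=0
t10.Δ0 w5=0 clk=0 w6=0 w1=0 w3=1 w2=0 w4=0 w0=0
t10.Δ1 w5=0 clk=1 w6=0 w1=0 w3=1 w2=0 w4=0 w0=0
t10.Δ2 w5=0 clk=1 w6=0 w1=0 w3=1 w2=0 w4=0 w0=1
t10.Δ3 w5=0 clk=1 w6=0 w1=1 w3=1 w2=0 w4=0 w0=1
t11.Δ0 w5=0 clk=1 w6=0 w1=1 w3=1 w2=0 w4=0 w0=1
t11.Δ1 w5=0 clk=0 w6=0 w1=1 w3=1 w2=0 w4=0 w0=1
t12.Δ0 w5=0 clk=0 w6=0 w1=1 w3=1 w2=0 w4=0 w0=1
t12.Δ1 w5=0 clk=1 w6=0 w1=1 w3=1 w2=0 w4=0 w0=1
t12.Δ2 w5=0 clk=1 w6=0 w1=1 w3=1 w2=0 w4=0 w0=0
t12.Δ3 w5=0 clk=1 w6=0 w1=0 w3=1 w2=0 w4=0 w0=0
t13.Δ0 w5=0 clk=1 w6=0 w1=0 w3=1 w2=0 w4=0 w0=0
t13.Δ1 w5=0 clk=0 w6=0 w1=0 w3=1 w2=0 w4=0 w0=0
t14.Δ0 w5=0 clk=0 w6=0 w1=0 w3=1 w2=0 w4=0 w0=0
t14.Δ1 w5=0 clk=1 w6=0 w1=0 w3=1 w2=0 w4=0 w0=0
t14.Δ2 w5=0 clk=1 w6=0 w1=0 w3=1 w2=0 w4=0 w0=1
t14.Δ3 w5=0 clk=1 w6=0 w1=1 w3=1 w2=0 w4=0 w0=1
t15.Δ0 w5=0 clk=1 w6=0 w1=1 w3=1 w2=0 w4=0 w0=1
t15.Δ1 w5=0 clk=0 w6=0 w1=1 w3=1 w2=0 w4=0 w0=1
t16.Δ0 w5=0 clk=0 w6=0 w1=1 w3=1 w2=0 w4=0 w0=1
t16.Δ1 w5=0 clk=1 w6=0 w1=1 w3=1 w2=0 w4=0 w0=1
t16.Δ2 w5=0 clk=1 w6=0 w1=1 w3=1 w2=0 w4=0 w0=0
t16.Δ3 w5=0 clk=1 w6=0 w1=0 w3=1 w2=0 w4=0 w0=0
t17.Δ0 w5=0 clk=1 w6=0 w1=0 w3=1 w2=0 w4=0 w0=0
t17.Δ1 w5=0 clk=0 w6=0 w1=0 w3=1 w2=0 w4=0 w0=0
t18.Δ0 w5=0 clk=0 w6=0 w1=0 w3=1 w2=0 w4=0 w0=0
t18.Δ1 w5=0 clk=1 w6=0 w1=0 w3=1 w2=0 w4=0 w0=0
t18.Δ2 w5=0 clk=1 w6=0 w1=0 w3=1 w2=0 w4=0 w0=1
t18.Δ3 w5=0 clk=1 w6=0 w1=1 w3=1 w2=0 w4=0 w0=1
t19.Δ0 w5=0 clk=1 w6=0 w1=1 w3=1 w2=0 w4=0 w0=1
t19.Δ1 w5=0 clk=0 w6=0 w1=1 w3=1 w2=0 w4=0 w0=1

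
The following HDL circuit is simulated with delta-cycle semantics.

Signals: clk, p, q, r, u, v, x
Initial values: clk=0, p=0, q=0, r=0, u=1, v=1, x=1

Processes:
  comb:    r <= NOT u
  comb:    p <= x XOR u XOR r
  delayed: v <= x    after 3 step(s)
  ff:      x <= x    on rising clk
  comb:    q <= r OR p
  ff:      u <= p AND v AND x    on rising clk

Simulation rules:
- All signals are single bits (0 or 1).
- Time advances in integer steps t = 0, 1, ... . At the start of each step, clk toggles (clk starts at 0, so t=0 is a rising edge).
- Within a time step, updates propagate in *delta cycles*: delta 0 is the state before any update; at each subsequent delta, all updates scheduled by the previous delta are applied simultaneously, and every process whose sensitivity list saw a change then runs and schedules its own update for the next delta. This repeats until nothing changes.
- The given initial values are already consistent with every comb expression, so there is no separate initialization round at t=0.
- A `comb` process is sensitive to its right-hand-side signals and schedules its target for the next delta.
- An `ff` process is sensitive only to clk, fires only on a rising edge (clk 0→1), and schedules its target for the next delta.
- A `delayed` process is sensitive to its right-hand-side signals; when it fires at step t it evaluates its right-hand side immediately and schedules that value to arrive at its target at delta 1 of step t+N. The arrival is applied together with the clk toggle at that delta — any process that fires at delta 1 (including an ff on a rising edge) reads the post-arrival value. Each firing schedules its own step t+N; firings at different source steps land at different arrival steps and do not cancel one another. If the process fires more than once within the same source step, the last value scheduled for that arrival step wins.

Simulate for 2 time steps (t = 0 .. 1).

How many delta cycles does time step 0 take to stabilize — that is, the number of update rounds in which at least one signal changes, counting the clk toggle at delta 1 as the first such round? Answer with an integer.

4

[bits: u,v,clk,q,p,x,r]
t=0: Δ0=1100010 Δ1=1110010 Δ2=0110010 Δ3=0110111 Δ4=0111011 | 4Δ
t=1: Δ0=0111011 Δ1=0101011 | 1Δ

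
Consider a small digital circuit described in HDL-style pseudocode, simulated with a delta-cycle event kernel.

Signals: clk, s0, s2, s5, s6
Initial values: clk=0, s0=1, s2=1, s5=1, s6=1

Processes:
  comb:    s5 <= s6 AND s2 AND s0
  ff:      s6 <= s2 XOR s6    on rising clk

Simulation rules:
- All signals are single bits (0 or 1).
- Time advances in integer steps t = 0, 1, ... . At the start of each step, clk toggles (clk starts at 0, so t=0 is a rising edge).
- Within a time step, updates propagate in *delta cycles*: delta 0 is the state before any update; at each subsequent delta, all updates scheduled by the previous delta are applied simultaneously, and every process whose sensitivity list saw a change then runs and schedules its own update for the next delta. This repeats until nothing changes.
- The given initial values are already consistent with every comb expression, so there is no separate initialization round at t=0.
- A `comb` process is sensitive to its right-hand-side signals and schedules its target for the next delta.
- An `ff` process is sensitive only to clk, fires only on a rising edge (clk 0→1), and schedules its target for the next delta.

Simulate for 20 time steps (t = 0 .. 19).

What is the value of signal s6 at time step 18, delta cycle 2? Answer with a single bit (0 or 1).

1

t=0 Δ0: s6=1 s2=1 clk=0 s0=1 s5=1
  Δ1: clk:0→1
  Δ2: s6:1→0
  Δ3: s5:1→0
  (3Δ to stable)
t=1 Δ0: s6=0 s2=1 clk=1 s0=1 s5=0
  Δ1: clk:1→0
  (1Δ to stable)
t=2 Δ0: s6=0 s2=1 clk=0 s0=1 s5=0
  Δ1: clk:0→1
  Δ2: s6:0→1
  Δ3: s5:0→1
  (3Δ to stable)
t=3 Δ0: s6=1 s2=1 clk=1 s0=1 s5=1
  Δ1: clk:1→0
  (1Δ to stable)
t=4 Δ0: s6=1 s2=1 clk=0 s0=1 s5=1
  Δ1: clk:0→1
  Δ2: s6:1→0
  Δ3: s5:1→0
  (3Δ to stable)
t=5 Δ0: s6=0 s2=1 clk=1 s0=1 s5=0
  Δ1: clk:1→0
  (1Δ to stable)
t=6 Δ0: s6=0 s2=1 clk=0 s0=1 s5=0
  Δ1: clk:0→1
  Δ2: s6:0→1
  Δ3: s5:0→1
  (3Δ to stable)
t=7 Δ0: s6=1 s2=1 clk=1 s0=1 s5=1
  Δ1: clk:1→0
  (1Δ to stable)
t=8 Δ0: s6=1 s2=1 clk=0 s0=1 s5=1
  Δ1: clk:0→1
  Δ2: s6:1→0
  Δ3: s5:1→0
  (3Δ to stable)
t=9 Δ0: s6=0 s2=1 clk=1 s0=1 s5=0
  Δ1: clk:1→0
  (1Δ to stable)
t=10 Δ0: s6=0 s2=1 clk=0 s0=1 s5=0
  Δ1: clk:0→1
  Δ2: s6:0→1
  Δ3: s5:0→1
  (3Δ to stable)
t=11 Δ0: s6=1 s2=1 clk=1 s0=1 s5=1
  Δ1: clk:1→0
  (1Δ to stable)
t=12 Δ0: s6=1 s2=1 clk=0 s0=1 s5=1
  Δ1: clk:0→1
  Δ2: s6:1→0
  Δ3: s5:1→0
  (3Δ to stable)
t=13 Δ0: s6=0 s2=1 clk=1 s0=1 s5=0
  Δ1: clk:1→0
  (1Δ to stable)
t=14 Δ0: s6=0 s2=1 clk=0 s0=1 s5=0
  Δ1: clk:0→1
  Δ2: s6:0→1
  Δ3: s5:0→1
  (3Δ to stable)
t=15 Δ0: s6=1 s2=1 clk=1 s0=1 s5=1
  Δ1: clk:1→0
  (1Δ to stable)
t=16 Δ0: s6=1 s2=1 clk=0 s0=1 s5=1
  Δ1: clk:0→1
  Δ2: s6:1→0
  Δ3: s5:1→0
  (3Δ to stable)
t=17 Δ0: s6=0 s2=1 clk=1 s0=1 s5=0
  Δ1: clk:1→0
  (1Δ to stable)
t=18 Δ0: s6=0 s2=1 clk=0 s0=1 s5=0
  Δ1: clk:0→1
  Δ2: s6:0→1
  Δ3: s5:0→1
  (3Δ to stable)
t=19 Δ0: s6=1 s2=1 clk=1 s0=1 s5=1
  Δ1: clk:1→0
  (1Δ to stable)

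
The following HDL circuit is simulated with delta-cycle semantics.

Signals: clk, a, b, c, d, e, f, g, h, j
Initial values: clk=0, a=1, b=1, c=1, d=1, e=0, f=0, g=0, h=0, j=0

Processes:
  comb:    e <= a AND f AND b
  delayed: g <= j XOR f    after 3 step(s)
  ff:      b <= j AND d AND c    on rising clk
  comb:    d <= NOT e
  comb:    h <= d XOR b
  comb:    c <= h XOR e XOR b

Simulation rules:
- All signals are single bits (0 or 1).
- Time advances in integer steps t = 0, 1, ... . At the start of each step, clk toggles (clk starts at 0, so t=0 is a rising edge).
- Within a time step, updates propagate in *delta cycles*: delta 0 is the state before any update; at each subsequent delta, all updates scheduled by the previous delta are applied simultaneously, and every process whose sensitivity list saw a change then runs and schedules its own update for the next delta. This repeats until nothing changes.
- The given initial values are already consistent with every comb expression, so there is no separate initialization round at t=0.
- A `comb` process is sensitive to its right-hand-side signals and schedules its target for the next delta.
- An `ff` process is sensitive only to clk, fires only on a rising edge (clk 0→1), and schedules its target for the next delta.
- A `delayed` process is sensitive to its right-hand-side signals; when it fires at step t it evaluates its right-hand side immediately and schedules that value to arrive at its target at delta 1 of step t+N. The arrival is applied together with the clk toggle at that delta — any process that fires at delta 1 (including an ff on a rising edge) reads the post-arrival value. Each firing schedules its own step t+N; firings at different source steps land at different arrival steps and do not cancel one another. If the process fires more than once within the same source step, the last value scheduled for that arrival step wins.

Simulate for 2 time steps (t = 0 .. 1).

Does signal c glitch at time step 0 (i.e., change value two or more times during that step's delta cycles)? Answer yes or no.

yes

t0.Δ0 g=0 b=1 c=1 e=0 h=0 clk=0 d=1 j=0 a=1 f=0
t0.Δ1 g=0 b=1 c=1 e=0 h=0 clk=1 d=1 j=0 a=1 f=0
t0.Δ2 g=0 b=0 c=1 e=0 h=0 clk=1 d=1 j=0 a=1 f=0
t0.Δ3 g=0 b=0 c=0 e=0 h=1 clk=1 d=1 j=0 a=1 f=0
t0.Δ4 g=0 b=0 c=1 e=0 h=1 clk=1 d=1 j=0 a=1 f=0
t1.Δ0 g=0 b=0 c=1 e=0 h=1 clk=1 d=1 j=0 a=1 f=0
t1.Δ1 g=0 b=0 c=1 e=0 h=1 clk=0 d=1 j=0 a=1 f=0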